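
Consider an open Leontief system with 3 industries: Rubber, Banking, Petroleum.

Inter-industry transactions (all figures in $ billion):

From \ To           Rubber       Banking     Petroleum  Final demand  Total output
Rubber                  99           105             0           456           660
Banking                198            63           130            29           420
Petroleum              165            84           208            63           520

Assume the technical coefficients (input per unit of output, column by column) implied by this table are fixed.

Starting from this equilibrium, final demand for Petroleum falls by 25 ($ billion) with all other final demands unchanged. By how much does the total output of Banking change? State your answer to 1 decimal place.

Δx_2 = -16.1

Technical coefficients a_ij = z_ij / X_j:
  a_11 = 99/660 = 0.15, a_21 = 198/660 = 0.30, a_31 = 165/660 = 0.25
  a_12 = 105/420 = 0.25, a_22 = 63/420 = 0.15, a_32 = 84/420 = 0.20
  a_13 = 0/520 = 0.00, a_23 = 130/520 = 0.25, a_33 = 208/520 = 0.40
I − A =
  [   0.85    -0.25     0.00]
  [  -0.30     0.85    -0.25]
  [  -0.25    -0.20     0.60]
Cofactors of I−A, C_ij = (−1)^(i+j)·(minor ij) (rows/columns in the sector order above):
  C_11 = (0.85)(0.60) − (-0.25)(-0.20) = 0.4600
  C_12 = −[(-0.30)(0.60) − (-0.25)(-0.25)] = 0.2425
  C_13 = (-0.30)(-0.20) − (0.85)(-0.25) = 0.2725
  C_21 = −[(-0.25)(0.60) − (0.00)(-0.20)] = 0.1500
  C_22 = (0.85)(0.60) − (0.00)(-0.25) = 0.5100
  C_23 = −[(0.85)(-0.20) − (-0.25)(-0.25)] = 0.2325
  C_31 = (-0.25)(-0.25) − (0.00)(0.85) = 0.0625
  C_32 = −[(0.85)(-0.25) − (0.00)(-0.30)] = 0.2125
  C_33 = (0.85)(0.85) − (-0.25)(-0.30) = 0.6475
det(I−A) = Σ_j (I−A)_1j·C_1j = (0.85)(0.4600) + (-0.25)(0.2425) + (0.00)(0.2725) = 0.330375
adj(I−A) = Cᵀ =
  [ 0.4600   0.1500   0.0625]
  [ 0.2425   0.5100   0.2125]
  [ 0.2725   0.2325   0.6475]
(I − A)⁻¹ = adj(I−A) / det(I−A) ≈
  [   1.3924     0.4540     0.1892]
  [   0.7340     1.5437     0.6432]
  [   0.8248     0.7037     1.9599]
Δx = (I − A)⁻¹ Δd with Δd having -25 in the Petroleum component and 0 elsewhere.
So Δx_2 = L_23 · (-25), where L_23 = adj(I−A)_23 / det(I−A) = 0.2125 / 0.330375.
Δx_2 = 0.2125 × (-25) / 0.330375 = -5.3125 / 0.330375 ≈ -16.1.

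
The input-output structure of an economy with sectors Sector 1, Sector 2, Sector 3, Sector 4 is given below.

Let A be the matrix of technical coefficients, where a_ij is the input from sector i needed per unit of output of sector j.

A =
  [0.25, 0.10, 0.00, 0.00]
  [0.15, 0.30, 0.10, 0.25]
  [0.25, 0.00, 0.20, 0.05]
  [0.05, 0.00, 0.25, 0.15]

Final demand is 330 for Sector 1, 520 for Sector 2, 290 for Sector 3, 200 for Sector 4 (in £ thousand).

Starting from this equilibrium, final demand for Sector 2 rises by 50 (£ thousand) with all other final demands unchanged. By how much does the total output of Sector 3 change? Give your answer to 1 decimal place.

I − A =
  [   0.75    -0.10     0.00     0.00]
  [  -0.15     0.70    -0.10    -0.25]
  [  -0.25     0.00     0.80    -0.05]
  [  -0.05     0.00    -0.25     0.85]
Compute the cofactors C_ij = (−1)^(i+j)·(3×3 minor ij) of I−A; the adjugate is their transpose:
adj(I−A) = Cᵀ =
  [ 0.467250   0.066750   0.014750   0.020500]
  [ 0.147250   0.500625   0.110625   0.153750]
  [ 0.150500   0.021500   0.432250   0.031750]
  [ 0.071750   0.010250   0.128000   0.405500]
det(I−A) = Σ_j (I−A)_1j·C_1j = (0.75)(0.467250) + (-0.10)(0.147250) + (0.00)(0.150500) + (0.00)(0.071750) = 0.3357125
(I − A)⁻¹ = adj(I−A) / det(I−A) ≈
  [   1.3918     0.1988     0.0439     0.0611]
  [   0.4386     1.4912     0.3295     0.4580]
  [   0.4483     0.0640     1.2876     0.0946]
  [   0.2137     0.0305     0.3813     1.2079]
Δx = (I − A)⁻¹ Δd with Δd having +50 in the Sector 2 component and 0 elsewhere.
So Δx_3 = L_32 · (+50), where L_32 = adj(I−A)_32 / det(I−A) = 0.021500 / 0.3357125.
Δx_3 = 0.021500 × (+50) / 0.3357125 = 1.075 / 0.3357125 ≈ 3.2.

Δx_3 = 3.2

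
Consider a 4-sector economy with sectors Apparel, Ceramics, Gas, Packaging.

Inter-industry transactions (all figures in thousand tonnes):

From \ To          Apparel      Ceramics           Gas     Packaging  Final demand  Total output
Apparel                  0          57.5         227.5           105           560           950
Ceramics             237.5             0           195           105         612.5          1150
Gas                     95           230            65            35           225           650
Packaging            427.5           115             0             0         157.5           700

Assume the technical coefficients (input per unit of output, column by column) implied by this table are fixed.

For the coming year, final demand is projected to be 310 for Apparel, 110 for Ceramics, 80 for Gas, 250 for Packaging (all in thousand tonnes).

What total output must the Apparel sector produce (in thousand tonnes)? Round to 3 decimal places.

Technical coefficients a_ij = z_ij / X_j:
  a_11 = 0/950 = 0.00, a_21 = 237.5/950 = 0.25, a_31 = 95/950 = 0.10, a_41 = 427.5/950 = 0.45
  a_12 = 57.5/1150 = 0.05, a_22 = 0/1150 = 0.00, a_32 = 230/1150 = 0.20, a_42 = 115/1150 = 0.10
  a_13 = 227.5/650 = 0.35, a_23 = 195/650 = 0.30, a_33 = 65/650 = 0.10, a_43 = 0/650 = 0.00
  a_14 = 105/700 = 0.15, a_24 = 105/700 = 0.15, a_34 = 35/700 = 0.05, a_44 = 0/700 = 0.00
I − A =
  [   1.00    -0.05    -0.35    -0.15]
  [  -0.25     1.00    -0.30    -0.15]
  [  -0.10    -0.20     0.90    -0.05]
  [  -0.45    -0.10     0.00     1.00]
Compute the cofactors C_ij = (−1)^(i+j)·(3×3 minor ij) of I−A; the adjugate is their transpose:
adj(I−A) = Cᵀ =
  [ 0.825000   0.130250   0.364250   0.161500]
  [ 0.322500   0.796375   0.390875   0.187375]
  [ 0.185750   0.199125   0.897875   0.102625]
  [ 0.403500   0.138250   0.203000   0.774750]
det(I−A) = Σ_j (I−A)_1j·C_1j = (1.00)(0.825000) + (-0.05)(0.322500) + (-0.35)(0.185750) + (-0.15)(0.403500) = 0.6833375
(I − A)⁻¹ = adj(I−A) / det(I−A) ≈
  [   1.2073     0.1906     0.5330     0.2363]
  [   0.4719     1.1654     0.5720     0.2742]
  [   0.2718     0.2914     1.3140     0.1502]
  [   0.5905     0.2023     0.2971     1.1338]
x = (I − A)⁻¹ d = adj(I−A)·d / det(I−A), with det(I−A) = 0.6833375:
  x_1 = (0.825000·310 + 0.130250·110 + 0.364250·80 + 0.161500·250) / 0.6833375 = 339.5925 / 0.6833375 ≈ 496.962
  x_2 = (0.322500·310 + 0.796375·110 + 0.390875·80 + 0.187375·250) / 0.6833375 = 265.69 / 0.6833375 ≈ 388.812
  x_3 = (0.185750·310 + 0.199125·110 + 0.897875·80 + 0.102625·250) / 0.6833375 = 176.9725 / 0.6833375 ≈ 258.983
  x_4 = (0.403500·310 + 0.138250·110 + 0.203000·80 + 0.774750·250) / 0.6833375 = 350.22 / 0.6833375 ≈ 512.514

x_1 = 496.962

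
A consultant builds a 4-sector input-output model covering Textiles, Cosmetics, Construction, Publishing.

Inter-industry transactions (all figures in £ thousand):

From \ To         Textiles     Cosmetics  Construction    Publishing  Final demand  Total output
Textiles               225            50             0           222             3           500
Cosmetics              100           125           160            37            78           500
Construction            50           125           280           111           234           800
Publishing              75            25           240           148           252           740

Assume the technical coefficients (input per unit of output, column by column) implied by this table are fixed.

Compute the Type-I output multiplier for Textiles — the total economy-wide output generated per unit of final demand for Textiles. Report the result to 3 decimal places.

m_1 = 5.304

Technical coefficients a_ij = z_ij / X_j:
  a_11 = 225/500 = 0.45, a_21 = 100/500 = 0.20, a_31 = 50/500 = 0.10, a_41 = 75/500 = 0.15
  a_12 = 50/500 = 0.10, a_22 = 125/500 = 0.25, a_32 = 125/500 = 0.25, a_42 = 25/500 = 0.05
  a_13 = 0/800 = 0.00, a_23 = 160/800 = 0.20, a_33 = 280/800 = 0.35, a_43 = 240/800 = 0.30
  a_14 = 222/740 = 0.30, a_24 = 37/740 = 0.05, a_34 = 111/740 = 0.15, a_44 = 148/740 = 0.20
I − A =
  [   0.55    -0.10     0.00    -0.30]
  [  -0.20     0.75    -0.20    -0.05]
  [  -0.10    -0.25     0.65    -0.15]
  [  -0.15    -0.05    -0.30     0.80]
Compute the cofactors C_ij = (−1)^(i+j)·(3×3 minor ij) of I−A; the adjugate is their transpose:
adj(I−A) = Cᵀ =
  [ 0.309375   0.079750   0.088000   0.137500]
  [ 0.121875   0.223000   0.105250   0.079375]
  [ 0.120000   0.114625   0.275125   0.103750]
  [ 0.110625   0.071875   0.126250   0.225625]
det(I−A) = Σ_j (I−A)_1j·C_1j = (0.55)(0.309375) + (-0.10)(0.121875) + (0.00)(0.120000) + (-0.30)(0.110625) = 0.12478125
(I − A)⁻¹ = adj(I−A) / det(I−A) ≈
  [   2.4793     0.6391     0.7052     1.1019]
  [   0.9767     1.7871     0.8435     0.6361]
  [   0.9617     0.9186     2.2049     0.8315]
  [   0.8866     0.5760     1.0118     1.8082]
The output multiplier for sector j is the column-j sum of the Leontief inverse (I − A)⁻¹ = adj(I−A) / det(I−A).
Column 1 of adj(I−A): (0.309375, 0.121875, 0.120000, 0.110625); det(I−A) = 0.12478125.
m_1 = (0.309375 + 0.121875 + 0.120000 + 0.110625) / 0.12478125 = 0.661875 / 0.12478125 ≈ 5.304.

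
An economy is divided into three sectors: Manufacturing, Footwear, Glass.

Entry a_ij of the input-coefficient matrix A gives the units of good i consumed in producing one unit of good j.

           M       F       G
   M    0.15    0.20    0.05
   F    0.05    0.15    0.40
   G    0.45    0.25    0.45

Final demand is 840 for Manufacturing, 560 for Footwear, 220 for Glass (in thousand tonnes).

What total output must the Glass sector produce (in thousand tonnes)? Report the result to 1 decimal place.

I − A =
  [   0.85    -0.20    -0.05]
  [  -0.05     0.85    -0.40]
  [  -0.45    -0.25     0.55]
Cofactors of I−A, C_ij = (−1)^(i+j)·(minor ij) (rows/columns in the sector order above):
  C_11 = (0.85)(0.55) − (-0.40)(-0.25) = 0.3675
  C_12 = −[(-0.05)(0.55) − (-0.40)(-0.45)] = 0.2075
  C_13 = (-0.05)(-0.25) − (0.85)(-0.45) = 0.3950
  C_21 = −[(-0.20)(0.55) − (-0.05)(-0.25)] = 0.1225
  C_22 = (0.85)(0.55) − (-0.05)(-0.45) = 0.4450
  C_23 = −[(0.85)(-0.25) − (-0.20)(-0.45)] = 0.3025
  C_31 = (-0.20)(-0.40) − (-0.05)(0.85) = 0.1225
  C_32 = −[(0.85)(-0.40) − (-0.05)(-0.05)] = 0.3425
  C_33 = (0.85)(0.85) − (-0.20)(-0.05) = 0.7125
det(I−A) = Σ_j (I−A)_1j·C_1j = (0.85)(0.3675) + (-0.20)(0.2075) + (-0.05)(0.3950) = 0.251125
adj(I−A) = Cᵀ =
  [ 0.3675   0.1225   0.1225]
  [ 0.2075   0.4450   0.3425]
  [ 0.3950   0.3025   0.7125]
(I − A)⁻¹ = adj(I−A) / det(I−A) ≈
  [   1.4634     0.4878     0.4878]
  [   0.8263     1.7720     1.3639]
  [   1.5729     1.2046     2.8372]
x = (I − A)⁻¹ d = adj(I−A)·d / det(I−A), with det(I−A) = 0.251125:
  x_M = (0.3675·840 + 0.1225·560 + 0.1225·220) / 0.251125 = 404.25 / 0.251125 ≈ 1609.8
  x_F = (0.2075·840 + 0.4450·560 + 0.3425·220) / 0.251125 = 498.85 / 0.251125 ≈ 1986.5
  x_G = (0.3950·840 + 0.3025·560 + 0.7125·220) / 0.251125 = 657.95 / 0.251125 ≈ 2620.0

x_G = 2620.0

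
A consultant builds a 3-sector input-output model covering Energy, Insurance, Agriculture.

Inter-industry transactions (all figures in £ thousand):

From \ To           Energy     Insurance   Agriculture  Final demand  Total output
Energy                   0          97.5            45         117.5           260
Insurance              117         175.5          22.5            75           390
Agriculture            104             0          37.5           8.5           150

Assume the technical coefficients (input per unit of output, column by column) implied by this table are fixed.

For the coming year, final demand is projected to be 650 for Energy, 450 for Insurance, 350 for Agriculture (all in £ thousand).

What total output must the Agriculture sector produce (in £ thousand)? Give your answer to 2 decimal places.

x_A = 1380.37

Technical coefficients a_ij = z_ij / X_j:
  a_EE = 0/260 = 0.00, a_IE = 117/260 = 0.45, a_AE = 104/260 = 0.40
  a_EI = 97.5/390 = 0.25, a_II = 175.5/390 = 0.45, a_AI = 0/390 = 0.00
  a_EA = 45/150 = 0.30, a_IA = 22.5/150 = 0.15, a_AA = 37.5/150 = 0.25
I − A =
  [   1.00    -0.25    -0.30]
  [  -0.45     0.55    -0.15]
  [  -0.40     0.00     0.75]
Cofactors of I−A, C_ij = (−1)^(i+j)·(minor ij) (rows/columns in the sector order above):
  C_11 = (0.55)(0.75) − (-0.15)(0.00) = 0.4125
  C_12 = −[(-0.45)(0.75) − (-0.15)(-0.40)] = 0.3975
  C_13 = (-0.45)(0.00) − (0.55)(-0.40) = 0.2200
  C_21 = −[(-0.25)(0.75) − (-0.30)(0.00)] = 0.1875
  C_22 = (1.00)(0.75) − (-0.30)(-0.40) = 0.6300
  C_23 = −[(1.00)(0.00) − (-0.25)(-0.40)] = 0.1000
  C_31 = (-0.25)(-0.15) − (-0.30)(0.55) = 0.2025
  C_32 = −[(1.00)(-0.15) − (-0.30)(-0.45)] = 0.2850
  C_33 = (1.00)(0.55) − (-0.25)(-0.45) = 0.4375
det(I−A) = Σ_j (I−A)_1j·C_1j = (1.00)(0.4125) + (-0.25)(0.3975) + (-0.30)(0.2200) = 0.247125
adj(I−A) = Cᵀ =
  [ 0.4125   0.1875   0.2025]
  [ 0.3975   0.6300   0.2850]
  [ 0.2200   0.1000   0.4375]
(I − A)⁻¹ = adj(I−A) / det(I−A) ≈
  [   1.6692     0.7587     0.8194]
  [   1.6085     2.5493     1.1533]
  [   0.8902     0.4047     1.7704]
x = (I − A)⁻¹ d = adj(I−A)·d / det(I−A), with det(I−A) = 0.247125:
  x_E = (0.4125·650 + 0.1875·450 + 0.2025·350) / 0.247125 = 423.375 / 0.247125 ≈ 1713.20
  x_I = (0.3975·650 + 0.6300·450 + 0.2850·350) / 0.247125 = 641.625 / 0.247125 ≈ 2596.36
  x_A = (0.2200·650 + 0.1000·450 + 0.4375·350) / 0.247125 = 341.125 / 0.247125 ≈ 1380.37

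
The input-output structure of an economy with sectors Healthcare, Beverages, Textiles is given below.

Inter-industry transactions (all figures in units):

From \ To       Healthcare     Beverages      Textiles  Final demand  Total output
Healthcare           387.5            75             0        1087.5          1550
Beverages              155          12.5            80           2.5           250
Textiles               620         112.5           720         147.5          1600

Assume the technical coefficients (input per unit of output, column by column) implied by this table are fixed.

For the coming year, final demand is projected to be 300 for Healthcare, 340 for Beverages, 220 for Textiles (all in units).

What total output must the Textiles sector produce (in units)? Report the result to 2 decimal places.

x_T = 1228.94

Technical coefficients a_ij = z_ij / X_j:
  a_HH = 387.5/1550 = 0.25, a_BH = 155/1550 = 0.10, a_TH = 620/1550 = 0.40
  a_HB = 75/250 = 0.30, a_BB = 12.5/250 = 0.05, a_TB = 112.5/250 = 0.45
  a_HT = 0/1600 = 0.00, a_BT = 80/1600 = 0.05, a_TT = 720/1600 = 0.45
I − A =
  [   0.75    -0.30     0.00]
  [  -0.10     0.95    -0.05]
  [  -0.40    -0.45     0.55]
Cofactors of I−A, C_ij = (−1)^(i+j)·(minor ij) (rows/columns in the sector order above):
  C_11 = (0.95)(0.55) − (-0.05)(-0.45) = 0.5000
  C_12 = −[(-0.10)(0.55) − (-0.05)(-0.40)] = 0.0750
  C_13 = (-0.10)(-0.45) − (0.95)(-0.40) = 0.4250
  C_21 = −[(-0.30)(0.55) − (0.00)(-0.45)] = 0.1650
  C_22 = (0.75)(0.55) − (0.00)(-0.40) = 0.4125
  C_23 = −[(0.75)(-0.45) − (-0.30)(-0.40)] = 0.4575
  C_31 = (-0.30)(-0.05) − (0.00)(0.95) = 0.0150
  C_32 = −[(0.75)(-0.05) − (0.00)(-0.10)] = 0.0375
  C_33 = (0.75)(0.95) − (-0.30)(-0.10) = 0.6825
det(I−A) = Σ_j (I−A)_1j·C_1j = (0.75)(0.5000) + (-0.30)(0.0750) + (0.00)(0.4250) = 0.3525
adj(I−A) = Cᵀ =
  [ 0.5000   0.1650   0.0150]
  [ 0.0750   0.4125   0.0375]
  [ 0.4250   0.4575   0.6825]
(I − A)⁻¹ = adj(I−A) / det(I−A) ≈
  [   1.4184     0.4681     0.0426]
  [   0.2128     1.1702     0.1064]
  [   1.2057     1.2979     1.9362]
x = (I − A)⁻¹ d = adj(I−A)·d / det(I−A), with det(I−A) = 0.3525:
  x_H = (0.5000·300 + 0.1650·340 + 0.0150·220) / 0.3525 = 209.40 / 0.3525 ≈ 594.04
  x_B = (0.0750·300 + 0.4125·340 + 0.0375·220) / 0.3525 = 171.00 / 0.3525 ≈ 485.11
  x_T = (0.4250·300 + 0.4575·340 + 0.6825·220) / 0.3525 = 433.20 / 0.3525 ≈ 1228.94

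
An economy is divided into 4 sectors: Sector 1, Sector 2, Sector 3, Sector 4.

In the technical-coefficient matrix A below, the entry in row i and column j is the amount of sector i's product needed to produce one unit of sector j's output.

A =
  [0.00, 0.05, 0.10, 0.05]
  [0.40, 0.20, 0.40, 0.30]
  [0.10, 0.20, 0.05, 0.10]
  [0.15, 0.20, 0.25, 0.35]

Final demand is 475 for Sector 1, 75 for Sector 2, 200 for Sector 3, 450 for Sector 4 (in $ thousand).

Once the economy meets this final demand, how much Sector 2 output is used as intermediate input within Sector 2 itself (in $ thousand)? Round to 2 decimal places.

z_22 = 281.09

I − A =
  [   1.00    -0.05    -0.10    -0.05]
  [  -0.40     0.80    -0.40    -0.30]
  [  -0.10    -0.20     0.95    -0.10]
  [  -0.15    -0.20    -0.25     0.65]
Compute the cofactors C_ij = (−1)^(i+j)·(3×3 minor ij) of I−A; the adjugate is their transpose:
adj(I−A) = Cᵀ =
  [ 0.342000   0.056625   0.076750   0.064250]
  [ 0.319250   0.576125   0.367500   0.347000]
  [ 0.127000   0.153500   0.434750   0.147500]
  [ 0.226000   0.249375   0.298000   0.643000]
det(I−A) = Σ_j (I−A)_1j·C_1j = (1.00)(0.342000) + (-0.05)(0.319250) + (-0.10)(0.127000) + (-0.05)(0.226000) = 0.3020375
(I − A)⁻¹ = adj(I−A) / det(I−A) ≈
  [   1.1323     0.1875     0.2541     0.2127]
  [   1.0570     1.9075     1.2167     1.1489]
  [   0.4205     0.5082     1.4394     0.4883]
  [   0.7483     0.8256     0.9866     2.1289]
First solve x = (I − A)⁻¹ d = adj(I−A)·d / det(I−A); in particular x_2 = (0.319250·475 + 0.576125·75 + 0.367500·200 + 0.347000·450) / 0.3020375 = 424.503125 / 0.3020375 ≈ 1405.4650.
Intermediate flow from 2 to 2: z_22 = a_22 · x_2 = 0.20 × 424.503125 / 0.3020375 = 84.900625 / 0.3020375 ≈ 281.09.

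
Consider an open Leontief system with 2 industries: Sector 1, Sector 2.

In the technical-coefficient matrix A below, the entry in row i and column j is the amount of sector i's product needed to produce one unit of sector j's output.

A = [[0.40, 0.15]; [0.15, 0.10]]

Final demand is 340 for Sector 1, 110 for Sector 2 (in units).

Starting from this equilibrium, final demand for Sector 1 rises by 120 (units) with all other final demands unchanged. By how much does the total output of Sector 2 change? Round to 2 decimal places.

I − A =
  [   0.60    -0.15]
  [  -0.15     0.90]
det(I−A) = (0.60)(0.90) − (-0.15)(-0.15) = 0.5175
adj(I−A) = [[0.90, 0.15], [0.15, 0.60]]
(I − A)⁻¹ = adj(I−A) / det(I−A) ≈
  [   1.7391     0.2899]
  [   0.2899     1.1594]
Δx = (I − A)⁻¹ Δd with Δd having +120 in the Sector 1 component and 0 elsewhere.
So Δx_2 = L_21 · (+120), where L_21 = adj(I−A)_21 / det(I−A) = 0.15 / 0.5175.
Δx_2 = 0.15 × (+120) / 0.5175 = 18.00 / 0.5175 ≈ 34.78.

Δx_2 = 34.78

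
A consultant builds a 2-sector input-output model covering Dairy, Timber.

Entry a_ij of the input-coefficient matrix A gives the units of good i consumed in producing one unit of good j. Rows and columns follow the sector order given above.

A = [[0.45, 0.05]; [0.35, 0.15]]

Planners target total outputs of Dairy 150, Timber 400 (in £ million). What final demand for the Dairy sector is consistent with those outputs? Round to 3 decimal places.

d_1 = 62.500

I − A =
  [   0.55    -0.05]
  [  -0.35     0.85]
d = (I − A) x:
  d_1 = (+0.55)·150 + (-0.05)·400 = 62.500
  d_2 = (-0.35)·150 + (+0.85)·400 = 287.500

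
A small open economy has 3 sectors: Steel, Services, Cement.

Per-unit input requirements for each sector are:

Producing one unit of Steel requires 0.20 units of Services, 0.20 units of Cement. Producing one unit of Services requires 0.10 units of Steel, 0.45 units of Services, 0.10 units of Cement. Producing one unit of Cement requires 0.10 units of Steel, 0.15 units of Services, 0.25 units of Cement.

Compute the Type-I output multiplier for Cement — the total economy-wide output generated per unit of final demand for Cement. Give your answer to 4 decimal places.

I − A =
  [   1.00    -0.10    -0.10]
  [  -0.20     0.55    -0.15]
  [  -0.20    -0.10     0.75]
Cofactors of I−A, C_ij = (−1)^(i+j)·(minor ij) (rows/columns in the sector order above):
  C_11 = (0.55)(0.75) − (-0.15)(-0.10) = 0.3975
  C_12 = −[(-0.20)(0.75) − (-0.15)(-0.20)] = 0.1800
  C_13 = (-0.20)(-0.10) − (0.55)(-0.20) = 0.1300
  C_21 = −[(-0.10)(0.75) − (-0.10)(-0.10)] = 0.0850
  C_22 = (1.00)(0.75) − (-0.10)(-0.20) = 0.7300
  C_23 = −[(1.00)(-0.10) − (-0.10)(-0.20)] = 0.1200
  C_31 = (-0.10)(-0.15) − (-0.10)(0.55) = 0.0700
  C_32 = −[(1.00)(-0.15) − (-0.10)(-0.20)] = 0.1700
  C_33 = (1.00)(0.55) − (-0.10)(-0.20) = 0.5300
det(I−A) = Σ_j (I−A)_1j·C_1j = (1.00)(0.3975) + (-0.10)(0.1800) + (-0.10)(0.1300) = 0.3665
adj(I−A) = Cᵀ =
  [ 0.3975   0.0850   0.0700]
  [ 0.1800   0.7300   0.1700]
  [ 0.1300   0.1200   0.5300]
(I − A)⁻¹ = adj(I−A) / det(I−A) ≈
  [   1.08458     0.23192     0.19100]
  [   0.49113     1.99181     0.46385]
  [   0.35471     0.32742     1.44611]
The output multiplier for sector j is the column-j sum of the Leontief inverse (I − A)⁻¹ = adj(I−A) / det(I−A).
Column 3 of adj(I−A): (0.0700, 0.1700, 0.5300); det(I−A) = 0.3665.
m_3 = (0.0700 + 0.1700 + 0.5300) / 0.3665 = 0.77 / 0.3665 ≈ 2.1010.

m_3 = 2.1010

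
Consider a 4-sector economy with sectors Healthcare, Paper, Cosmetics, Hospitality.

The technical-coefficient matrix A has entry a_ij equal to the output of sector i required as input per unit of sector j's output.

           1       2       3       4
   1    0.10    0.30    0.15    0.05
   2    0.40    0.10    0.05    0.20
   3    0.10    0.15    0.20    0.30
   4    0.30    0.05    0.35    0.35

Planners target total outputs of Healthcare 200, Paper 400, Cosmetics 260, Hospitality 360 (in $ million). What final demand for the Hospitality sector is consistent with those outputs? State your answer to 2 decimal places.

I − A =
  [   0.90    -0.30    -0.15    -0.05]
  [  -0.40     0.90    -0.05    -0.20]
  [  -0.10    -0.15     0.80    -0.30]
  [  -0.30    -0.05    -0.35     0.65]
d = (I − A) x:
  d_1 = (+0.90)·200 + (-0.30)·400 + (-0.15)·260 + (-0.05)·360 = 3.00
  d_2 = (-0.40)·200 + (+0.90)·400 + (-0.05)·260 + (-0.20)·360 = 195.00
  d_3 = (-0.10)·200 + (-0.15)·400 + (+0.80)·260 + (-0.30)·360 = 20.00
  d_4 = (-0.30)·200 + (-0.05)·400 + (-0.35)·260 + (+0.65)·360 = 63.00

d_4 = 63.00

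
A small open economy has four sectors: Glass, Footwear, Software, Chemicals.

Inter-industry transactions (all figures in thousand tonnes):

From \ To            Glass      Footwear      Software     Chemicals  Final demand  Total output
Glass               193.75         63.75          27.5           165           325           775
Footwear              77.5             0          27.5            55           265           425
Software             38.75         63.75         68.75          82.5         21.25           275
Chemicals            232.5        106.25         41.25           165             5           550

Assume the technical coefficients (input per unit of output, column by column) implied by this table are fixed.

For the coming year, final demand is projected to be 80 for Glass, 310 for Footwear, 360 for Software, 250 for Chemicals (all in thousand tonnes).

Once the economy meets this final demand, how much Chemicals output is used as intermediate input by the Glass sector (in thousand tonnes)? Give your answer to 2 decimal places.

Technical coefficients a_ij = z_ij / X_j:
  a_11 = 193.75/775 = 0.25, a_21 = 77.5/775 = 0.10, a_31 = 38.75/775 = 0.05, a_41 = 232.5/775 = 0.30
  a_12 = 63.75/425 = 0.15, a_22 = 0/425 = 0.00, a_32 = 63.75/425 = 0.15, a_42 = 106.25/425 = 0.25
  a_13 = 27.5/275 = 0.10, a_23 = 27.5/275 = 0.10, a_33 = 68.75/275 = 0.25, a_43 = 41.25/275 = 0.15
  a_14 = 165/550 = 0.30, a_24 = 55/550 = 0.10, a_34 = 82.5/550 = 0.15, a_44 = 165/550 = 0.30
I − A =
  [   0.75    -0.15    -0.10    -0.30]
  [  -0.10     1.00    -0.10    -0.10]
  [  -0.05    -0.15     0.75    -0.15]
  [  -0.30    -0.25    -0.15     0.70]
Compute the cofactors C_ij = (−1)^(i+j)·(3×3 minor ij) of I−A; the adjugate is their transpose:
adj(I−A) = Cᵀ =
  [ 0.467250   0.152625   0.132750   0.250500]
  [ 0.081500   0.299125   0.069250   0.092500]
  [ 0.097500   0.109125   0.393750   0.141750]
  [ 0.250250   0.195625   0.166000   0.532750]
det(I−A) = Σ_j (I−A)_1j·C_1j = (0.75)(0.467250) + (-0.15)(0.081500) + (-0.10)(0.097500) + (-0.30)(0.250250) = 0.2533875
(I − A)⁻¹ = adj(I−A) / det(I−A) ≈
  [   1.8440     0.6023     0.5239     0.9886]
  [   0.3216     1.1805     0.2733     0.3651]
  [   0.3848     0.4307     1.5539     0.5594]
  [   0.9876     0.7720     0.6551     2.1025]
First solve x = (I − A)⁻¹ d = adj(I−A)·d / det(I−A); in particular x_1 = (0.467250·80 + 0.152625·310 + 0.132750·360 + 0.250500·250) / 0.2533875 = 195.10875 / 0.2533875 ≈ 770.0015.
Intermediate flow from 4 to 1: z_41 = a_41 · x_1 = 0.30 × 195.10875 / 0.2533875 = 58.532625 / 0.2533875 ≈ 231.00.

z_41 = 231.00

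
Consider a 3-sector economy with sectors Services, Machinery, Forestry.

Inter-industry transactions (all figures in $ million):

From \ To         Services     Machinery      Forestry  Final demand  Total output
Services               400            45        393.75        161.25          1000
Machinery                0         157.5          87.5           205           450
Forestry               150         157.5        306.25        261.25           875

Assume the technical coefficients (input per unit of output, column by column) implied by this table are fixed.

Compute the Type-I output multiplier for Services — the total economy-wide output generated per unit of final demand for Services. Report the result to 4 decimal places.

m_S = 2.6720

Technical coefficients a_ij = z_ij / X_j:
  a_SS = 400/1000 = 0.40, a_MS = 0/1000 = 0.00, a_FS = 150/1000 = 0.15
  a_SM = 45/450 = 0.10, a_MM = 157.5/450 = 0.35, a_FM = 157.5/450 = 0.35
  a_SF = 393.75/875 = 0.45, a_MF = 87.5/875 = 0.10, a_FF = 306.25/875 = 0.35
I − A =
  [   0.60    -0.10    -0.45]
  [   0.00     0.65    -0.10]
  [  -0.15    -0.35     0.65]
Cofactors of I−A, C_ij = (−1)^(i+j)·(minor ij) (rows/columns in the sector order above):
  C_11 = (0.65)(0.65) − (-0.10)(-0.35) = 0.3875
  C_12 = −[(0.00)(0.65) − (-0.10)(-0.15)] = 0.0150
  C_13 = (0.00)(-0.35) − (0.65)(-0.15) = 0.0975
  C_21 = −[(-0.10)(0.65) − (-0.45)(-0.35)] = 0.2225
  C_22 = (0.60)(0.65) − (-0.45)(-0.15) = 0.3225
  C_23 = −[(0.60)(-0.35) − (-0.10)(-0.15)] = 0.2250
  C_31 = (-0.10)(-0.10) − (-0.45)(0.65) = 0.3025
  C_32 = −[(0.60)(-0.10) − (-0.45)(0.00)] = 0.0600
  C_33 = (0.60)(0.65) − (-0.10)(0.00) = 0.3900
det(I−A) = Σ_j (I−A)_1j·C_1j = (0.60)(0.3875) + (-0.10)(0.0150) + (-0.45)(0.0975) = 0.187125
adj(I−A) = Cᵀ =
  [ 0.3875   0.2225   0.3025]
  [ 0.0150   0.3225   0.0600]
  [ 0.0975   0.2250   0.3900]
(I − A)⁻¹ = adj(I−A) / det(I−A) ≈
  [   2.07081     1.18904     1.61657]
  [   0.08016     1.72345     0.32064]
  [   0.52104     1.20240     2.08417]
The output multiplier for sector j is the column-j sum of the Leontief inverse (I − A)⁻¹ = adj(I−A) / det(I−A).
Column S of adj(I−A): (0.3875, 0.0150, 0.0975); det(I−A) = 0.187125.
m_S = (0.3875 + 0.0150 + 0.0975) / 0.187125 = 0.50 / 0.187125 ≈ 2.6720.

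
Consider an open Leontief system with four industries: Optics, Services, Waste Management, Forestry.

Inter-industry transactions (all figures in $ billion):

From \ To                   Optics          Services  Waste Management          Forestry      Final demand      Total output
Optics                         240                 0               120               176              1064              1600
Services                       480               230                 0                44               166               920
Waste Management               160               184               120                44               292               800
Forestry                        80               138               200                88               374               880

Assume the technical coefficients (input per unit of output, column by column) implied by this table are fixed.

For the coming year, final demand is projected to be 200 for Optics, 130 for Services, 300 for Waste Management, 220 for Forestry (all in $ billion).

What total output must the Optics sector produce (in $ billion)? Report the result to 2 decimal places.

x_1 = 439.85

Technical coefficients a_ij = z_ij / X_j:
  a_11 = 240/1600 = 0.15, a_21 = 480/1600 = 0.30, a_31 = 160/1600 = 0.10, a_41 = 80/1600 = 0.05
  a_12 = 0/920 = 0.00, a_22 = 230/920 = 0.25, a_32 = 184/920 = 0.20, a_42 = 138/920 = 0.15
  a_13 = 120/800 = 0.15, a_23 = 0/800 = 0.00, a_33 = 120/800 = 0.15, a_43 = 200/800 = 0.25
  a_14 = 176/880 = 0.20, a_24 = 44/880 = 0.05, a_34 = 44/880 = 0.05, a_44 = 88/880 = 0.10
I − A =
  [   0.85     0.00    -0.15    -0.20]
  [  -0.30     0.75     0.00    -0.05]
  [  -0.10    -0.20     0.85    -0.05]
  [  -0.05    -0.15    -0.25     0.90]
Compute the cofactors C_ij = (−1)^(i+j)·(3×3 minor ij) of I−A; the adjugate is their transpose:
adj(I−A) = Cᵀ =
  [ 0.555500   0.063625   0.137625   0.134625]
  [ 0.229125   0.612250   0.066500   0.088625]
  [ 0.125375   0.160375   0.550875   0.067375]
  [ 0.103875   0.150125   0.171750   0.521625]
det(I−A) = Σ_j (I−A)_1j·C_1j = (0.85)(0.555500) + (0.00)(0.229125) + (-0.15)(0.125375) + (-0.20)(0.103875) = 0.43259375
(I − A)⁻¹ = adj(I−A) / det(I−A) ≈
  [   1.2841     0.1471     0.3181     0.3112]
  [   0.5297     1.4153     0.1537     0.2049]
  [   0.2898     0.3707     1.2734     0.1557]
  [   0.2401     0.3470     0.3970     1.2058]
x = (I − A)⁻¹ d = adj(I−A)·d / det(I−A), with det(I−A) = 0.43259375:
  x_1 = (0.555500·200 + 0.063625·130 + 0.137625·300 + 0.134625·220) / 0.43259375 = 190.27625 / 0.43259375 ≈ 439.85
  x_2 = (0.229125·200 + 0.612250·130 + 0.066500·300 + 0.088625·220) / 0.43259375 = 164.865 / 0.43259375 ≈ 381.11
  x_3 = (0.125375·200 + 0.160375·130 + 0.550875·300 + 0.067375·220) / 0.43259375 = 226.00875 / 0.43259375 ≈ 522.45
  x_4 = (0.103875·200 + 0.150125·130 + 0.171750·300 + 0.521625·220) / 0.43259375 = 206.57375 / 0.43259375 ≈ 477.52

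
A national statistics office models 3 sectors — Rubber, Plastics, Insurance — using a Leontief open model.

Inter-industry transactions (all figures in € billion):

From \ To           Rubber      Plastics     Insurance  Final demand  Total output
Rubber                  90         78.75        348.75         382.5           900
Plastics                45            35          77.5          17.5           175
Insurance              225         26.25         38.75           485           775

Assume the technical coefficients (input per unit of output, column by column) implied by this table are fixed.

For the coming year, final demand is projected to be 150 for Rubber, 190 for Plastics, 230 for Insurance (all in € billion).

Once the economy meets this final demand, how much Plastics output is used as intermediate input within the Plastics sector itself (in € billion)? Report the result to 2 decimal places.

z_PP = 65.32

Technical coefficients a_ij = z_ij / X_j:
  a_RR = 90/900 = 0.10, a_PR = 45/900 = 0.05, a_IR = 225/900 = 0.25
  a_RP = 78.75/175 = 0.45, a_PP = 35/175 = 0.20, a_IP = 26.25/175 = 0.15
  a_RI = 348.75/775 = 0.45, a_PI = 77.5/775 = 0.10, a_II = 38.75/775 = 0.05
I − A =
  [   0.90    -0.45    -0.45]
  [  -0.05     0.80    -0.10]
  [  -0.25    -0.15     0.95]
Cofactors of I−A, C_ij = (−1)^(i+j)·(minor ij) (rows/columns in the sector order above):
  C_11 = (0.80)(0.95) − (-0.10)(-0.15) = 0.7450
  C_12 = −[(-0.05)(0.95) − (-0.10)(-0.25)] = 0.0725
  C_13 = (-0.05)(-0.15) − (0.80)(-0.25) = 0.2075
  C_21 = −[(-0.45)(0.95) − (-0.45)(-0.15)] = 0.4950
  C_22 = (0.90)(0.95) − (-0.45)(-0.25) = 0.7425
  C_23 = −[(0.90)(-0.15) − (-0.45)(-0.25)] = 0.2475
  C_31 = (-0.45)(-0.10) − (-0.45)(0.80) = 0.4050
  C_32 = −[(0.90)(-0.10) − (-0.45)(-0.05)] = 0.1125
  C_33 = (0.90)(0.80) − (-0.45)(-0.05) = 0.6975
det(I−A) = Σ_j (I−A)_1j·C_1j = (0.90)(0.7450) + (-0.45)(0.0725) + (-0.45)(0.2075) = 0.5445
adj(I−A) = Cᵀ =
  [ 0.7450   0.4950   0.4050]
  [ 0.0725   0.7425   0.1125]
  [ 0.2075   0.2475   0.6975]
(I − A)⁻¹ = adj(I−A) / det(I−A) ≈
  [   1.3682     0.9091     0.7438]
  [   0.1331     1.3636     0.2066]
  [   0.3811     0.4545     1.2810]
First solve x = (I − A)⁻¹ d = adj(I−A)·d / det(I−A); in particular x_P = (0.0725·150 + 0.7425·190 + 0.1125·230) / 0.5445 = 177.825 / 0.5445 ≈ 326.5840.
Intermediate flow from P to P: z_PP = a_PP · x_P = 0.20 × 177.825 / 0.5445 = 35.565 / 0.5445 ≈ 65.32.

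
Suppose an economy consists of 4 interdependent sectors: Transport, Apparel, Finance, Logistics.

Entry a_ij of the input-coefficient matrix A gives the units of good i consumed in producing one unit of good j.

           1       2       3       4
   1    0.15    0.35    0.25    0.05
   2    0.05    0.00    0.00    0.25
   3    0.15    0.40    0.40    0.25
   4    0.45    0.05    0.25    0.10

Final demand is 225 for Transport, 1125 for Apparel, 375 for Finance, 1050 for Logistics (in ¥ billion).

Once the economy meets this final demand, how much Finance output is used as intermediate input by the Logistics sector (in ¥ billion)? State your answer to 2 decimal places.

I − A =
  [   0.85    -0.35    -0.25    -0.05]
  [  -0.05     1.00     0.00    -0.25]
  [  -0.15    -0.40     0.60    -0.25]
  [  -0.45    -0.05    -0.25     0.90]
Compute the cofactors C_ij = (−1)^(i+j)·(3×3 minor ij) of I−A; the adjugate is their transpose:
adj(I−A) = Cᵀ =
  [ 0.445000   0.266750   0.256250   0.170000]
  [ 0.100750   0.328625   0.093125   0.122750]
  [ 0.309250   0.394625   0.676625   0.314750]
  [ 0.314000   0.261250   0.321250   0.457000]
det(I−A) = Σ_j (I−A)_1j·C_1j = (0.85)(0.445000) + (-0.35)(0.100750) + (-0.25)(0.309250) + (-0.05)(0.314000) = 0.249975
(I − A)⁻¹ = adj(I−A) / det(I−A) ≈
  [   1.7802     1.0671     1.0251     0.6801]
  [   0.4030     1.3146     0.3725     0.4910]
  [   1.2371     1.5787     2.7068     1.2591]
  [   1.2561     1.0451     1.2851     1.8282]
First solve x = (I − A)⁻¹ d = adj(I−A)·d / det(I−A); in particular x_4 = (0.314000·225 + 0.261250·1125 + 0.321250·375 + 0.457000·1050) / 0.249975 = 964.875 / 0.249975 ≈ 3859.8860.
Intermediate flow from 3 to 4: z_34 = a_34 · x_4 = 0.25 × 964.875 / 0.249975 = 241.21875 / 0.249975 ≈ 964.97.

z_34 = 964.97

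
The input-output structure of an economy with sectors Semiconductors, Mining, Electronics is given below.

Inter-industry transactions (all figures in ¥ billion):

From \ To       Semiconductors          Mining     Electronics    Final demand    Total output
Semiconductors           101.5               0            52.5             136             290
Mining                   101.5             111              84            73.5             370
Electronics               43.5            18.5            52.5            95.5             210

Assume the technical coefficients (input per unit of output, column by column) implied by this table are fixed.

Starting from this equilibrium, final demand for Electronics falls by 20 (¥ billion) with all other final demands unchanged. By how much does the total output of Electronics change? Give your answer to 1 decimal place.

Technical coefficients a_ij = z_ij / X_j:
  a_SS = 101.5/290 = 0.35, a_MS = 101.5/290 = 0.35, a_ES = 43.5/290 = 0.15
  a_SM = 0/370 = 0.00, a_MM = 111/370 = 0.30, a_EM = 18.5/370 = 0.05
  a_SE = 52.5/210 = 0.25, a_ME = 84/210 = 0.40, a_EE = 52.5/210 = 0.25
I − A =
  [   0.65     0.00    -0.25]
  [  -0.35     0.70    -0.40]
  [  -0.15    -0.05     0.75]
Cofactors of I−A, C_ij = (−1)^(i+j)·(minor ij) (rows/columns in the sector order above):
  C_11 = (0.70)(0.75) − (-0.40)(-0.05) = 0.5050
  C_12 = −[(-0.35)(0.75) − (-0.40)(-0.15)] = 0.3225
  C_13 = (-0.35)(-0.05) − (0.70)(-0.15) = 0.1225
  C_21 = −[(0.00)(0.75) − (-0.25)(-0.05)] = 0.0125
  C_22 = (0.65)(0.75) − (-0.25)(-0.15) = 0.4500
  C_23 = −[(0.65)(-0.05) − (0.00)(-0.15)] = 0.0325
  C_31 = (0.00)(-0.40) − (-0.25)(0.70) = 0.1750
  C_32 = −[(0.65)(-0.40) − (-0.25)(-0.35)] = 0.3475
  C_33 = (0.65)(0.70) − (0.00)(-0.35) = 0.4550
det(I−A) = Σ_j (I−A)_1j·C_1j = (0.65)(0.5050) + (0.00)(0.3225) + (-0.25)(0.1225) = 0.297625
adj(I−A) = Cᵀ =
  [ 0.5050   0.0125   0.1750]
  [ 0.3225   0.4500   0.3475]
  [ 0.1225   0.0325   0.4550]
(I − A)⁻¹ = adj(I−A) / det(I−A) ≈
  [   1.6968     0.0420     0.5880]
  [   1.0836     1.5120     1.1676]
  [   0.4116     0.1092     1.5288]
Δx = (I − A)⁻¹ Δd with Δd having -20 in the Electronics component and 0 elsewhere.
So Δx_E = L_EE · (-20), where L_EE = adj(I−A)_EE / det(I−A) = 0.4550 / 0.297625.
Δx_E = 0.4550 × (-20) / 0.297625 = -9.10 / 0.297625 ≈ -30.6.

Δx_E = -30.6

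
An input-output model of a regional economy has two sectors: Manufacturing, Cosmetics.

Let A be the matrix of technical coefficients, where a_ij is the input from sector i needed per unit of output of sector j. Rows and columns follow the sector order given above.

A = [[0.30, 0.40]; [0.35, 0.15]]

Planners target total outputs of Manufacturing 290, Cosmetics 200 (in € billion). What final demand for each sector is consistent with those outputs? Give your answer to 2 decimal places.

I − A =
  [   0.70    -0.40]
  [  -0.35     0.85]
d = (I − A) x:
  d_1 = (+0.70)·290 + (-0.40)·200 = 123.00
  d_2 = (-0.35)·290 + (+0.85)·200 = 68.50

d_1 = 123.00, d_2 = 68.50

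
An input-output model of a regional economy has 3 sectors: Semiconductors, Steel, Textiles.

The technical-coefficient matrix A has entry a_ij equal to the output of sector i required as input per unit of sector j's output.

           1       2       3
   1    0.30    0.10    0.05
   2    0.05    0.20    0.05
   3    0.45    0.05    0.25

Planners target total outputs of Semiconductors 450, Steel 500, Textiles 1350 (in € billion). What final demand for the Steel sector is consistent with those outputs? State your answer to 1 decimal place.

d_2 = 310.0

I − A =
  [   0.70    -0.10    -0.05]
  [  -0.05     0.80    -0.05]
  [  -0.45    -0.05     0.75]
d = (I − A) x:
  d_1 = (+0.70)·450 + (-0.10)·500 + (-0.05)·1350 = 197.5
  d_2 = (-0.05)·450 + (+0.80)·500 + (-0.05)·1350 = 310.0
  d_3 = (-0.45)·450 + (-0.05)·500 + (+0.75)·1350 = 785.0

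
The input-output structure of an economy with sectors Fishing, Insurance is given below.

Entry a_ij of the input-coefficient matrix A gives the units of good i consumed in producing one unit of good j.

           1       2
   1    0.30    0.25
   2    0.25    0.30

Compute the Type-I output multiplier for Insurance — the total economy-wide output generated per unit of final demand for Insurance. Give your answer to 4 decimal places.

m_2 = 2.2222

I − A =
  [   0.70    -0.25]
  [  -0.25     0.70]
det(I−A) = (0.70)(0.70) − (-0.25)(-0.25) = 0.4275
adj(I−A) = [[0.70, 0.25], [0.25, 0.70]]
(I − A)⁻¹ = adj(I−A) / det(I−A) ≈
  [   1.63743     0.58480]
  [   0.58480     1.63743]
The output multiplier for sector j is the column-j sum of the Leontief inverse (I − A)⁻¹ = adj(I−A) / det(I−A).
Column 2 of adj(I−A): (0.25, 0.70); det(I−A) = 0.4275.
m_2 = (0.25 + 0.70) / 0.4275 = 0.95 / 0.4275 ≈ 2.2222.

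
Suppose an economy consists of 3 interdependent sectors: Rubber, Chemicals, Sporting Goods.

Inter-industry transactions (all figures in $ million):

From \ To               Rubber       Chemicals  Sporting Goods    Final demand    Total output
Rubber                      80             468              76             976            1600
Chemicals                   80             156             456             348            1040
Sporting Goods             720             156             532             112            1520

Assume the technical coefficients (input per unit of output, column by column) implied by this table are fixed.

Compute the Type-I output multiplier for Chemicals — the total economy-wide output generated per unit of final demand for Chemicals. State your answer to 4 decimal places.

Technical coefficients a_ij = z_ij / X_j:
  a_RR = 80/1600 = 0.05, a_CR = 80/1600 = 0.05, a_SR = 720/1600 = 0.45
  a_RC = 468/1040 = 0.45, a_CC = 156/1040 = 0.15, a_SC = 156/1040 = 0.15
  a_RS = 76/1520 = 0.05, a_CS = 456/1520 = 0.30, a_SS = 532/1520 = 0.35
I − A =
  [   0.95    -0.45    -0.05]
  [  -0.05     0.85    -0.30]
  [  -0.45    -0.15     0.65]
Cofactors of I−A, C_ij = (−1)^(i+j)·(minor ij) (rows/columns in the sector order above):
  C_11 = (0.85)(0.65) − (-0.30)(-0.15) = 0.5075
  C_12 = −[(-0.05)(0.65) − (-0.30)(-0.45)] = 0.1675
  C_13 = (-0.05)(-0.15) − (0.85)(-0.45) = 0.3900
  C_21 = −[(-0.45)(0.65) − (-0.05)(-0.15)] = 0.3000
  C_22 = (0.95)(0.65) − (-0.05)(-0.45) = 0.5950
  C_23 = −[(0.95)(-0.15) − (-0.45)(-0.45)] = 0.3450
  C_31 = (-0.45)(-0.30) − (-0.05)(0.85) = 0.1775
  C_32 = −[(0.95)(-0.30) − (-0.05)(-0.05)] = 0.2875
  C_33 = (0.95)(0.85) − (-0.45)(-0.05) = 0.7850
det(I−A) = Σ_j (I−A)_1j·C_1j = (0.95)(0.5075) + (-0.45)(0.1675) + (-0.05)(0.3900) = 0.38725
adj(I−A) = Cᵀ =
  [ 0.5075   0.3000   0.1775]
  [ 0.1675   0.5950   0.2875]
  [ 0.3900   0.3450   0.7850]
(I − A)⁻¹ = adj(I−A) / det(I−A) ≈
  [   1.31052     0.77469     0.45836]
  [   0.43254     1.53648     0.74241]
  [   1.00710     0.89090     2.02711]
The output multiplier for sector j is the column-j sum of the Leontief inverse (I − A)⁻¹ = adj(I−A) / det(I−A).
Column C of adj(I−A): (0.3000, 0.5950, 0.3450); det(I−A) = 0.38725.
m_C = (0.3000 + 0.5950 + 0.3450) / 0.38725 = 1.24 / 0.38725 ≈ 3.2021.

m_C = 3.2021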